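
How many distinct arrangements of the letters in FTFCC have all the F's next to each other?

Treat the 2 copies of F as a single block. The multiset to arrange is then {FF, C, C, T}, 4 items in all.
That gives (4)!/(2!) = 12 arrangements.

12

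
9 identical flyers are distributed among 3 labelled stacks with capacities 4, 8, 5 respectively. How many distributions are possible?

29

By stars and bars, unrestricted non-negative solutions to x_1+…+x_3 = 9 number C(9+2,2) = 55.
Subtract solutions that violate a single cap (substitute x_i' = x_i − (cap_i+1)): x_1 ≥ 5 gives C(6,2) = 15; x_2 ≥ 9 gives C(2,2) = 1; x_3 ≥ 6 gives C(5,2) = 10. Together 26.
No two caps can be exceeded simultaneously, so the pair terms are all 0.
By inclusion–exclusion the count is 55 − 26 + 0 = 29.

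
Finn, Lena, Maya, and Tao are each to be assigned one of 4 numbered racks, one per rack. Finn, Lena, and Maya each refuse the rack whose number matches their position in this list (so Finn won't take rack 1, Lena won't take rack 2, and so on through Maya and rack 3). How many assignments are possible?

Let Aᵢ (for i ∈ {1, 2, 3}) be the placements that put person i in their forbidden rack. Any j of these fix j positions, leaving (4−j)! ways to fill the rest, and there are C(3,j) ways to pick which j.
By inclusion–exclusion, the number of valid placements is Σ_{j=0}^{3} (−1)^j C(3,j)·(4−j)!.
Computing: 24 − 18 + 6 − 1 = 11.

11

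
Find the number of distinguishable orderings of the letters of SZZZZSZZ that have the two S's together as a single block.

7

Treat the 2 copies of S as a single block. The multiset to arrange is then {SS, Z, Z, Z, Z, Z, Z}, 7 items in all.
That gives (7)!/(6!) = 7 arrangements.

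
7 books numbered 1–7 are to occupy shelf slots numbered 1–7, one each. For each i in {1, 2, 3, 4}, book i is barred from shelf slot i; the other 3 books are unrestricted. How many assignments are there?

2790

Let Aᵢ (for 1 ≤ i ≤ 4) be the placements that put book i in its forbidden shelf slot. Any j of these fix j positions, leaving (7−j)! ways to fill the rest, and there are C(4,j) ways to pick which j.
By inclusion–exclusion, the number of valid placements is Σ_{j=0}^{4} (−1)^j C(4,j)·(7−j)!.
Computing: 5040 − 2880 + 720 − 96 + 6 = 2790.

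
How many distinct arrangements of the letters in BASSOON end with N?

180

Fix N in the last position and arrange the remaining 6 letters.
Those 6 letters have O appearing twice and S appearing twice, giving (6)!/(2!·2!) = 180.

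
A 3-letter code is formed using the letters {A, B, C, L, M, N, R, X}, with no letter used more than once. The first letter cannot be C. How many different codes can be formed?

294

The first letter has 8−1 = 7 choices (anything except C).
The remaining 2 letters are filled from the other 7 symbols without repetition: 7 × 6 = 42.
Total: 7 × 42 = 294.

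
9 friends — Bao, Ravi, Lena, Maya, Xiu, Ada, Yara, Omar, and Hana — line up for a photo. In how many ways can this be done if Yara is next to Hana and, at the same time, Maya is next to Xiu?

Treat {Yara,Hana} as one block (2 orders) and {Maya,Xiu} as another (2 orders).
That leaves 7 units to arrange: 2 × 2 × 7! = 4 × 5040 = 20160.

20160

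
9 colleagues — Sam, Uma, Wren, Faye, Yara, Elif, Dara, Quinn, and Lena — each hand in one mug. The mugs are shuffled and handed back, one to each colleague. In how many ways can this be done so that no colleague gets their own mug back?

Count assignments avoiding every fixed point. For any j of the 9 colleagues fixed to their own mug, the other 9−j can be arranged in (9−j)! ways.
By inclusion–exclusion this is Σ_{j=0}^{9} (−1)^j C(9,j)·(9−j)!.
Computing: 362880 − 362880 + 181440 − 60480 + 15120 − 3024 + 504 − 72 + 9 − 1 = 133496.

133496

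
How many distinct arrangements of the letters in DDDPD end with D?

4

With the last slot taken by D, it remains to arrange the other 4 letters (DDPD).
Those 4 letters have D appearing 3 times, giving (4)!/(3!) = 4.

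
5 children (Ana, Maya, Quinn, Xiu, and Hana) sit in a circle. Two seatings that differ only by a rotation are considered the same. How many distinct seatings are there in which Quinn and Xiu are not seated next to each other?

12

Without the restriction there are (4)! = 24 seatings.
Seatings with Quinn beside Xiu: treat them as a block with 2 internal orders, giving 2 × (3)! = 12.
Subtracting, 24 − 12 = 12.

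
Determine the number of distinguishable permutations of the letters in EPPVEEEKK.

3780

EPPVEEEKK has 9 letters with E appearing 4 times, K appearing twice, and P appearing twice.
Dividing 9! = 362880 by 4!·2!·2! = 96 for the repeated letters gives 3780.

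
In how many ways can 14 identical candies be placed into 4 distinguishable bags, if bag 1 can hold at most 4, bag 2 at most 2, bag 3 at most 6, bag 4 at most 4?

10

Ignoring the caps, the number of non-negative solutions to x_1+…+x_4 = 14 is C(17,3) = 680.
Subtract solutions that violate a single cap (substitute x_i' = x_i − (cap_i+1)): x_1 ≥ 5 gives C(12,3) = 220; x_2 ≥ 3 gives C(14,3) = 364; x_3 ≥ 7 gives C(10,3) = 120; x_4 ≥ 5 gives C(12,3) = 220. Together 924.
Add back pairs where two caps are both exceeded: 84 + 10 + 35 + 35 + 84 + 10 = 258.
Subtract triples: 0 + 4 + 0 + 0 = 4.
By inclusion–exclusion the count is 680 − 924 + 258 − 4 = 10.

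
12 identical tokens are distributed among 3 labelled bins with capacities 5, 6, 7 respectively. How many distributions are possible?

By stars and bars, unrestricted non-negative solutions to x_1+…+x_3 = 12 number C(12+2,2) = 91.
Subtract solutions that violate a single cap (substitute x_i' = x_i − (cap_i+1)): x_1 ≥ 6 gives C(8,2) = 28; x_2 ≥ 7 gives C(7,2) = 21; x_3 ≥ 8 gives C(6,2) = 15. Together 64.
No two caps can be exceeded simultaneously, so the pair terms are all 0.
By inclusion–exclusion the count is 91 − 64 + 0 = 27.

27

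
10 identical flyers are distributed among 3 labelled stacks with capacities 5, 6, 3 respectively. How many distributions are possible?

Without the upper bounds there are C(12,2) = 66 ways to split 10 among 3 stacks.
Subtract solutions that violate a single cap (substitute x_i' = x_i − (cap_i+1)): x_1 ≥ 6 gives C(6,2) = 15; x_2 ≥ 7 gives C(5,2) = 10; x_3 ≥ 4 gives C(8,2) = 28. Together 53.
Add back pairs where two caps are both exceeded: 0 + 1 + 0 = 1.
By inclusion–exclusion the count is 66 − 53 + 1 = 14.

14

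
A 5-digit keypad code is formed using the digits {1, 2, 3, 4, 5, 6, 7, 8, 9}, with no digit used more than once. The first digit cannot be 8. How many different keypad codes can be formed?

13440

The first digit has 9−1 = 8 choices (anything except 8).
The remaining 4 digits are filled from the other 8 symbols without repetition: 8 × 7 × 6 × 5 = 1680.
Total: 8 × 1680 = 13440.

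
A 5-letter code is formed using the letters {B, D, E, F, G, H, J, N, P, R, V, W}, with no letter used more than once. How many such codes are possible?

Choose and order 5 of the 12 symbols: the first letter has 12 options, the next 11, and so on down to 8.
12 × 11 × 10 × 9 × 8 = 95040.

95040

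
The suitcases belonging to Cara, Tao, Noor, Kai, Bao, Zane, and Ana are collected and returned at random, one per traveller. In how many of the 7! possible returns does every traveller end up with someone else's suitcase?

1854

Count assignments avoiding every fixed point. For any j of the 7 travellers fixed to their own suitcase, the other 7−j can be arranged in (7−j)! ways.
By inclusion–exclusion this is Σ_{j=0}^{7} (−1)^j C(7,j)·(7−j)!.
Computing: 5040 − 5040 + 2520 − 840 + 210 − 42 + 7 − 1 = 1854.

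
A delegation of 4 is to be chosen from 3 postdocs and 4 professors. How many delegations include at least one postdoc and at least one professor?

Unrestricted: C(7,4) = 35 ways to pick any 4 of the 7.
Subtract selections that omit an entire group: no postdocs → C(4,4) = 1; no professors → C(3,4) = 0.
Both groups omitted at once is impossible, so 35 − 1 = 34.

34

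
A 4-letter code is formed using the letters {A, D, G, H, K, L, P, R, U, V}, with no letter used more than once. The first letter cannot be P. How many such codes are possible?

4536

The first letter has 10−1 = 9 choices (anything except P).
The remaining 3 letters are filled from the other 9 symbols without repetition: 9 × 8 × 7 = 504.
Total: 9 × 504 = 4536.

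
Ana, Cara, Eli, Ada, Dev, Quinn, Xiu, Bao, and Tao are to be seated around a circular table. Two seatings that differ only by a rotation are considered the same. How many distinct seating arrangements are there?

40320

Fix one person's seat to break rotational symmetry; the remaining 8 people can be arranged in (8)! = 40320 ways.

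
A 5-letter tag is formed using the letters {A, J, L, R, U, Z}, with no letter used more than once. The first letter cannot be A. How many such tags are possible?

The first letter has 6−1 = 5 choices (anything except A).
The remaining 4 letters are filled from the other 5 symbols without repetition: 5 × 4 × 3 × 2 = 120.
Total: 5 × 120 = 600.

600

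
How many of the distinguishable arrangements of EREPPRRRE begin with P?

280

With the first slot taken by P, it remains to arrange the other 8 letters (EREPRRRE).
Those 8 letters have E appearing 3 times and R appearing 4 times, giving (8)!/(4!·3!) = 280.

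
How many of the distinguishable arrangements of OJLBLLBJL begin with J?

840

Fix J in the first position and arrange the remaining 8 letters.
Those 8 letters have B appearing twice and L appearing 4 times, giving (8)!/(4!·2!) = 840.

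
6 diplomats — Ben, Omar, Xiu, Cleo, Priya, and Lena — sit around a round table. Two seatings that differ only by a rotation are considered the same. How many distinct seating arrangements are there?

Fix one person's seat to break rotational symmetry; the remaining 5 people can be arranged in (5)! = 120 ways.

120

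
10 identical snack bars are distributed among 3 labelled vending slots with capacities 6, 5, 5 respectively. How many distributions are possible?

Without the upper bounds there are C(12,2) = 66 ways to split 10 among 3 vending slots.
Subtract solutions that violate a single cap (substitute x_i' = x_i − (cap_i+1)): x_1 ≥ 7 gives C(5,2) = 10; x_2 ≥ 6 gives C(6,2) = 15; x_3 ≥ 6 gives C(6,2) = 15. Together 40.
No two caps can be exceeded simultaneously, so the pair terms are all 0.
By inclusion–exclusion the count is 66 − 40 + 0 = 26.

26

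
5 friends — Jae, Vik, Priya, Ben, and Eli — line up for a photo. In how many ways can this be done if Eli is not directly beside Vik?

72

There are 5! = 120 arrangements in all. If Eli and Vik are adjacent, merging them into one block gives 2·(4)! = 48 arrangements.
Complementary counting: 120 − 48 = 72.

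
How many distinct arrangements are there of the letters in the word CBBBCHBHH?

1260

The 9 letters of CBBBCHBHH have repeats: B appearing 4 times, C appearing twice, and H appearing 3 times.
So there are 9! / (4!·3!·2!) = 1260 distinguishable arrangements.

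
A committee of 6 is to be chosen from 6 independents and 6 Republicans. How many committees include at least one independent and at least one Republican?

922

Total 6-person selections from all 12: C(12,6) = 924.
Subtract selections that omit an entire group: no independents → C(6,6) = 1; no Republicans → C(6,6) = 1.
Both groups omitted at once is impossible, so 924 − 2 = 922.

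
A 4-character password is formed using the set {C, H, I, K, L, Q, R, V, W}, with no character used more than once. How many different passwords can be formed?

3024

Choose and order 4 of the 9 symbols: the first character has 9 options, the next 8, then 7, 6.
That product is 9 × 8 × 7 × 6 = 3024.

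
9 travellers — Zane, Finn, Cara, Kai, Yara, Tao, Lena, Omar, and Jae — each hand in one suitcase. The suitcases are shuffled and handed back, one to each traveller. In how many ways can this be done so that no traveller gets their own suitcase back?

133496

Let Aᵢ be the assignments in which traveller i gets their own suitcase. We want the size of the complement of A₁∪…∪A_9.
By inclusion–exclusion this is Σ_{j=0}^{9} (−1)^j C(9,j)·(9−j)!.
Computing: 362880 − 362880 + 181440 − 60480 + 15120 − 3024 + 504 − 72 + 9 − 1 = 133496.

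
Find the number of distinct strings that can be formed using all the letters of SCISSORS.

Letter multiplicities in SCISSORS: C×1, I×1, O×1, R×1, S×4.
Dividing 8! = 40320 by 4! = 24 for the repeated letters gives 1680.

1680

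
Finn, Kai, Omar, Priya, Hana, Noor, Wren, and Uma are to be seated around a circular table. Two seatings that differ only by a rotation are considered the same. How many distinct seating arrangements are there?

5040

Around a circle, 8 distinct people have 8!/8 = (7)! = 5040 rotationally distinct seatings.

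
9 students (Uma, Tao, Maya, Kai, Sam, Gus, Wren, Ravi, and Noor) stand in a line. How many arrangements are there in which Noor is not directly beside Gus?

Of the 9! = 362880 arrangements, those with Noor and Gus adjacent number 2 × 8! = 80640 (treat the pair as a block with 2 internal orders).
So 362880 − 80640 = 282240 arrangements keep them apart.

282240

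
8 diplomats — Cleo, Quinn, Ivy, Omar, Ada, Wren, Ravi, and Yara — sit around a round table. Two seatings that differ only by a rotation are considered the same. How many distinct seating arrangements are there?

5040

Around a circle, 8 distinct people have 8!/8 = (7)! = 5040 rotationally distinct seatings.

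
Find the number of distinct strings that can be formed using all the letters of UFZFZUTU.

The 8 letters of UFZFZUTU have repeats: F appearing twice, U appearing 3 times, and Z appearing twice.
So there are 8! / (3!·2!·2!) = 1680 distinguishable arrangements.

1680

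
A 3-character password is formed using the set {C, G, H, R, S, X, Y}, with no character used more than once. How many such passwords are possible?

210

Choose and order 3 of the 7 symbols: the first character has 7 options, the next 6, then 5.
7 × 6 × 5 = 210.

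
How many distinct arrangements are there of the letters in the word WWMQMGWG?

Letter multiplicities in WWMQMGWG: G×2, M×2, Q×1, W×3.
So there are 8! / (3!·2!·2!) = 1680 distinguishable arrangements.

1680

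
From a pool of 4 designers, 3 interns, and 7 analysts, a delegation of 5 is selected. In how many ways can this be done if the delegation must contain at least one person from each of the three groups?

1288

Unrestricted: C(14,5) = 2002 ways to pick any 5 of the 14.
Selections missing a whole group: no designers → C(10,5) = 252; no interns → C(11,5) = 462; no analysts → C(7,5) = 21.
Add back selections omitting two groups (i.e. drawn from a single group): C(4,5) + C(3,5) + C(7,5) = 21.
By inclusion–exclusion: 2002 − 735 + 21 = 1288.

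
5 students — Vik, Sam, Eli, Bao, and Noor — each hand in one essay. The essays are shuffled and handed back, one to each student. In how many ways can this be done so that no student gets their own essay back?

This is the derangement count D_5: permutations of 5 items with no fixed point.
By inclusion–exclusion this is Σ_{j=0}^{5} (−1)^j C(5,j)·(5−j)!.
Computing: 120 − 120 + 60 − 20 + 5 − 1 = 44.

44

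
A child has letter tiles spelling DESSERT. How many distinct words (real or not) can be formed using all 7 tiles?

The 7 letters of DESSERT have repeats: E appearing twice and S appearing twice.
The number of distinct arrangements is 7!/(2!·2!) = 5040/4 = 1260.

1260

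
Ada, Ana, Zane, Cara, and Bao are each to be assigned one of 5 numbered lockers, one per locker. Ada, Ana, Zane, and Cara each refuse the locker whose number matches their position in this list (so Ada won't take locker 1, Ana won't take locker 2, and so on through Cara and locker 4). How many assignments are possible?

53

Let Aᵢ (for 1 ≤ i ≤ 4) be the placements that put person i in their forbidden locker. Any j of these fix j positions, leaving (5−j)! ways to fill the rest, and there are C(4,j) ways to pick which j.
By inclusion–exclusion, the number of valid placements is Σ_{j=0}^{4} (−1)^j C(4,j)·(5−j)!.
Computing: 120 − 96 + 36 − 8 + 1 = 53.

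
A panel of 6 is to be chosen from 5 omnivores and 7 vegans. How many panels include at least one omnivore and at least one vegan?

Unrestricted: C(12,6) = 924 ways to pick any 6 of the 12.
Selections missing a whole group: no omnivores → C(7,6) = 7; no vegans → C(5,6) = 0.
Both groups omitted at once is impossible, so 924 − 7 = 917.

917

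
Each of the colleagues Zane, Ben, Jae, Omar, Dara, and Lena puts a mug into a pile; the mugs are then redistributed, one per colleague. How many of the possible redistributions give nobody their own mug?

265

Count assignments avoiding every fixed point. For any j of the 6 colleagues fixed to their own mug, the other 6−j can be arranged in (6−j)! ways.
By inclusion–exclusion this is Σ_{j=0}^{6} (−1)^j C(6,j)·(6−j)!.
Computing: 720 − 720 + 360 − 120 + 30 − 6 + 1 = 265.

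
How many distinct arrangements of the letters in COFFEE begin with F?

60

With the first slot taken by F, it remains to arrange the other 5 letters (COFEE).
Those 5 letters have E appearing twice, giving (5)!/(2!) = 60.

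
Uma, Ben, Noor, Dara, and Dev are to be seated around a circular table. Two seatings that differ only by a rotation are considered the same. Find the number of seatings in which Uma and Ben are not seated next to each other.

Without the restriction there are (4)! = 24 seatings.
Those with Uma next to Ben: fuse the pair into one unit and seat 4 units around a circle — 2·(3)! = 12.
Subtracting, 24 − 12 = 12.

12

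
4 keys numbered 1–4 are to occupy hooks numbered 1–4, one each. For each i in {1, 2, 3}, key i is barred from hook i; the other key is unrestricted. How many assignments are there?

Let Aᵢ (for i ∈ {1, 2, 3}) be the placements that put key i in its forbidden hook. Any j of these fix j positions, leaving (4−j)! ways to fill the rest, and there are C(3,j) ways to pick which j.
By inclusion–exclusion, the number of valid placements is Σ_{j=0}^{3} (−1)^j C(3,j)·(4−j)!.
Computing: 24 − 18 + 6 − 1 = 11.

11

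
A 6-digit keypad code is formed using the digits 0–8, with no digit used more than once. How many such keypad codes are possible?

60480

With no repetition, fill the 6 digits in order: 9 choices, then 8, down to 4.
That product is 9 × 8 × 7 × 6 × 5 × 4 = 60480.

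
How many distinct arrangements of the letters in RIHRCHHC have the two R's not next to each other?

There are 8!/(3!·2!·2!) = 1680 arrangements of RIHRCHHC in total.
If the two R's are adjacent, glue them into one block, leaving 7 items to arrange: (7)!/(3!·2!) = 420 ways.
Subtracting, 1680 − 420 = 1260 arrangements keep the R's apart.

1260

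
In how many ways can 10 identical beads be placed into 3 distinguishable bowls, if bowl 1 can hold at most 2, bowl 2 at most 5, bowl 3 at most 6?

Ignoring the caps, the number of non-negative solutions to x_1+…+x_3 = 10 is C(12,2) = 66.
Subtract solutions that violate a single cap (substitute x_i' = x_i − (cap_i+1)): x_1 ≥ 3 gives C(9,2) = 36; x_2 ≥ 6 gives C(6,2) = 15; x_3 ≥ 7 gives C(5,2) = 10. Together 61.
Add back pairs where two caps are both exceeded: 3 + 1 + 0 = 4.
By inclusion–exclusion the count is 66 − 61 + 4 = 9.

9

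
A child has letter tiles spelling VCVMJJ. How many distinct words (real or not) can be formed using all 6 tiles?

180

The 6 letters of VCVMJJ have repeats: J appearing twice and V appearing twice.
So there are 6! / (2!·2!) = 180 distinguishable arrangements.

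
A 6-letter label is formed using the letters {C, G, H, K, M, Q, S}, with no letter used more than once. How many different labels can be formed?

5040

Choose and order 6 of the 7 symbols: the first letter has 7 options, the next 6, and so on down to 2.
That product is 7 × 6 × 5 × 4 × 3 × 2 = 5040.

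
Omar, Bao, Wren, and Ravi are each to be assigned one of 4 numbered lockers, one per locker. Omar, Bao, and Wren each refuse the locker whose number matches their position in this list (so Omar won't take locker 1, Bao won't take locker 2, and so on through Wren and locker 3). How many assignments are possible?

Let Aᵢ (for i ∈ {1, 2, 3}) be the placements that put person i in their forbidden locker. Any j of these fix j positions, leaving (4−j)! ways to fill the rest, and there are C(3,j) ways to pick which j.
By inclusion–exclusion, the number of valid placements is Σ_{j=0}^{3} (−1)^j C(3,j)·(4−j)!.
Computing: 24 − 18 + 6 − 1 = 11.

11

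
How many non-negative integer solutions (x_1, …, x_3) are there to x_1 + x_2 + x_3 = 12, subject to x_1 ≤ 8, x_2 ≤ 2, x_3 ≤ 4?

By stars and bars, unrestricted non-negative solutions to x_1+…+x_3 = 12 number C(12+2,2) = 91.
Subtract solutions that violate a single cap (substitute x_i' = x_i − (cap_i+1)): x_1 ≥ 9 gives C(5,2) = 10; x_2 ≥ 3 gives C(11,2) = 55; x_3 ≥ 5 gives C(9,2) = 36. Together 101.
Add back pairs where two caps are both exceeded: 1 + 0 + 15 = 16.
By inclusion–exclusion the count is 91 − 101 + 16 = 6.

6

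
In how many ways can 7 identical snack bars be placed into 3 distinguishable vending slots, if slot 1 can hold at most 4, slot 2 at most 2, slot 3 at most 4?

Without the upper bounds there are C(9,2) = 36 ways to split 7 among 3 vending slots.
Subtract solutions that violate a single cap (substitute x_i' = x_i − (cap_i+1)): x_1 ≥ 5 gives C(4,2) = 6; x_2 ≥ 3 gives C(6,2) = 15; x_3 ≥ 5 gives C(4,2) = 6. Together 27.
No two caps can be exceeded simultaneously, so the pair terms are all 0.
By inclusion–exclusion the count is 36 − 27 + 0 = 9.

9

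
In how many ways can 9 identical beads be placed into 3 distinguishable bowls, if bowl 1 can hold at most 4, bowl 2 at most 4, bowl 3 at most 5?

15

By stars and bars, unrestricted non-negative solutions to x_1+…+x_3 = 9 number C(9+2,2) = 55.
Subtract solutions that violate a single cap (substitute x_i' = x_i − (cap_i+1)): x_1 ≥ 5 gives C(6,2) = 15; x_2 ≥ 5 gives C(6,2) = 15; x_3 ≥ 6 gives C(5,2) = 10. Together 40.
No two caps can be exceeded simultaneously, so the pair terms are all 0.
By inclusion–exclusion the count is 55 − 40 + 0 = 15.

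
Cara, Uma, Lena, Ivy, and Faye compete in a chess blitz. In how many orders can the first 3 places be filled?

This is an ordered selection of 3 from 5: P(5,3).
That gives 5 × 4 × 3 = 60.

60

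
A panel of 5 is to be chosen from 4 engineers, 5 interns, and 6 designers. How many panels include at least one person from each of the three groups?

2170

Total 5-person selections from all 15: C(15,5) = 3003.
Subtract selections that omit an entire group: no engineers → C(11,5) = 462; no interns → C(10,5) = 252; no designers → C(9,5) = 126.
Add back selections omitting two groups (i.e. drawn from a single group): C(4,5) + C(5,5) + C(6,5) = 7.
By inclusion–exclusion: 3003 − 840 + 7 = 2170.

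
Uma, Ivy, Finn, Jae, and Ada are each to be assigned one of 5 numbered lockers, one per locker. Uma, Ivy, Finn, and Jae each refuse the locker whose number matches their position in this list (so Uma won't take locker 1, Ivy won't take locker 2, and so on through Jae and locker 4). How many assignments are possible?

53

Let Aᵢ (for 1 ≤ i ≤ 4) be the placements that put person i in their forbidden locker. Any j of these fix j positions, leaving (5−j)! ways to fill the rest, and there are C(4,j) ways to pick which j.
By inclusion–exclusion, the number of valid placements is Σ_{j=0}^{4} (−1)^j C(4,j)·(5−j)!.
Computing: 120 − 96 + 36 − 8 + 1 = 53.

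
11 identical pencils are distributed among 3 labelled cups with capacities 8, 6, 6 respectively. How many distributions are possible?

Without the upper bounds there are C(13,2) = 78 ways to split 11 among 3 cups.
Subtract solutions that violate a single cap (substitute x_i' = x_i − (cap_i+1)): x_1 ≥ 9 gives C(4,2) = 6; x_2 ≥ 7 gives C(6,2) = 15; x_3 ≥ 7 gives C(6,2) = 15. Together 36.
No two caps can be exceeded simultaneously, so the pair terms are all 0.
By inclusion–exclusion the count is 78 − 36 + 0 = 42.

42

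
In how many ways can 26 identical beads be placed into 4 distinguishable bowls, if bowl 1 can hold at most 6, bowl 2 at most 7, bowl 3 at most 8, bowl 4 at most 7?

10

Ignoring the caps, the number of non-negative solutions to x_1+…+x_4 = 26 is C(29,3) = 3654.
Subtract solutions that violate a single cap (substitute x_i' = x_i − (cap_i+1)): x_1 ≥ 7 gives C(22,3) = 1540; x_2 ≥ 8 gives C(21,3) = 1330; x_3 ≥ 9 gives C(20,3) = 1140; x_4 ≥ 8 gives C(21,3) = 1330. Together 5340.
Add back pairs where two caps are both exceeded: 364 + 286 + 364 + 220 + 286 + 220 = 1740.
Subtract triples: 10 + 20 + 10 + 4 = 44.
By inclusion–exclusion the count is 3654 − 5340 + 1740 − 44 = 10.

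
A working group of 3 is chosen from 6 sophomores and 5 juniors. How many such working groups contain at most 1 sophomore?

Split by how many sophomores are chosen (0 through 1).
Sum: C(6,0)·C(5,3) + C(6,1)·C(5,2) = 10 + 60 = 70.

70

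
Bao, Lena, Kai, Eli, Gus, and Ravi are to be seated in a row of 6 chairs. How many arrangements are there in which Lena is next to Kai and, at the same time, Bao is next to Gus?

96

Treat {Lena,Kai} as one block (2 orders) and {Bao,Gus} as another (2 orders).
That leaves 4 units to arrange: 2 × 2 × 4! = 4 × 24 = 96.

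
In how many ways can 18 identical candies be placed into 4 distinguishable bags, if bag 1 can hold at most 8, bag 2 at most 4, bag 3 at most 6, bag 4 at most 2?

10

Without the upper bounds there are C(21,3) = 1330 ways to split 18 among 4 bags.
Subtract solutions that violate a single cap (substitute x_i' = x_i − (cap_i+1)): x_1 ≥ 9 gives C(12,3) = 220; x_2 ≥ 5 gives C(16,3) = 560; x_3 ≥ 7 gives C(14,3) = 364; x_4 ≥ 3 gives C(18,3) = 816. Together 1960.
Add back pairs where two caps are both exceeded: 35 + 10 + 84 + 84 + 286 + 165 = 664.
Subtract triples: 0 + 4 + 0 + 20 = 24.
By inclusion–exclusion the count is 1330 − 1960 + 664 − 24 = 10.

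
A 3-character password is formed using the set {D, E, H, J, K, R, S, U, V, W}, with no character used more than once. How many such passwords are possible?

720

Choose and order 3 of the 10 symbols: the first character has 10 options, the next 9, then 8.
10 × 9 × 8 = 720.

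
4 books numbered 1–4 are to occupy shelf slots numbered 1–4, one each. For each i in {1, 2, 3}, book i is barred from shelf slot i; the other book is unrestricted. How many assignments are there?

Let Aᵢ (for i ∈ {1, 2, 3}) be the placements that put book i in its forbidden shelf slot. Any j of these fix j positions, leaving (4−j)! ways to fill the rest, and there are C(3,j) ways to pick which j.
By inclusion–exclusion, the number of valid placements is Σ_{j=0}^{3} (−1)^j C(3,j)·(4−j)!.
Computing: 24 − 18 + 6 − 1 = 11.

11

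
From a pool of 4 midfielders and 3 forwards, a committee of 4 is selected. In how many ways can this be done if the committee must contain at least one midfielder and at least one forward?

34

With no constraint there are C(7,4) = 35 possible selections.
Selections missing a whole group: no midfielders → C(3,4) = 0; no forwards → C(4,4) = 1.
Both groups omitted at once is impossible, so 35 − 1 = 34.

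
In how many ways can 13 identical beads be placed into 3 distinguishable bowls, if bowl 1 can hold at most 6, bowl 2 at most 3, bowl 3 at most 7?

10

Ignoring the caps, the number of non-negative solutions to x_1+…+x_3 = 13 is C(15,2) = 105.
Subtract solutions that violate a single cap (substitute x_i' = x_i − (cap_i+1)): x_1 ≥ 7 gives C(8,2) = 28; x_2 ≥ 4 gives C(11,2) = 55; x_3 ≥ 8 gives C(7,2) = 21. Together 104.
Add back pairs where two caps are both exceeded: 6 + 0 + 3 = 9.
By inclusion–exclusion the count is 105 − 104 + 9 = 10.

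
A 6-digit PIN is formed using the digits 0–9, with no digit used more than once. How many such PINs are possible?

151200

With no repetition, fill the 6 digits in order: 10 choices, then 9, down to 5.
That product is 10 × 9 × 8 × 7 × 6 × 5 = 151200.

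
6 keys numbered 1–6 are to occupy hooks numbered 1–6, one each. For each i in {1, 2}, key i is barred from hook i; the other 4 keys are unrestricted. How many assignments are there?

Let Aᵢ (for i ∈ {1, 2}) be the placements that put key i in its forbidden hook. Any j of these fix j positions, leaving (6−j)! ways to fill the rest, and there are C(2,j) ways to pick which j.
By inclusion–exclusion, the number of valid placements is Σ_{j=0}^{2} (−1)^j C(2,j)·(6−j)!.
Computing: 720 − 240 + 24 = 504.

504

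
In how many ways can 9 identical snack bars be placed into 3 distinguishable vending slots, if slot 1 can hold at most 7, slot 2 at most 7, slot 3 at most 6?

43

By stars and bars, unrestricted non-negative solutions to x_1+…+x_3 = 9 number C(9+2,2) = 55.
Subtract solutions that violate a single cap (substitute x_i' = x_i − (cap_i+1)): x_1 ≥ 8 gives C(3,2) = 3; x_2 ≥ 8 gives C(3,2) = 3; x_3 ≥ 7 gives C(4,2) = 6. Together 12.
No two caps can be exceeded simultaneously, so the pair terms are all 0.
By inclusion–exclusion the count is 55 − 12 + 0 = 43.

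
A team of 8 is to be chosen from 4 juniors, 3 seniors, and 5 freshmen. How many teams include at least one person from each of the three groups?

Unrestricted: C(12,8) = 495 ways to pick any 8 of the 12.
Subtract selections that omit an entire group: no juniors → C(8,8) = 1; no seniors → C(9,8) = 9; no freshmen → C(7,8) = 0.
Add back selections omitting two groups (i.e. drawn from a single group): C(4,8) + C(3,8) + C(5,8) = 0.
By inclusion–exclusion: 495 − 10 + 0 = 485.

485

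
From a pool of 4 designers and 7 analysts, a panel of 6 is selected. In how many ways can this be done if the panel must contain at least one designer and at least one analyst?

455

Unrestricted: C(11,6) = 462 ways to pick any 6 of the 11.
Selections missing a whole group: no designers → C(7,6) = 7; no analysts → C(4,6) = 0.
Both groups omitted at once is impossible, so 462 − 7 = 455.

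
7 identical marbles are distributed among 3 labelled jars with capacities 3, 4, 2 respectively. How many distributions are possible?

Without the upper bounds there are C(9,2) = 36 ways to split 7 among 3 jars.
Subtract solutions that violate a single cap (substitute x_i' = x_i − (cap_i+1)): x_1 ≥ 4 gives C(5,2) = 10; x_2 ≥ 5 gives C(4,2) = 6; x_3 ≥ 3 gives C(6,2) = 15. Together 31.
Add back pairs where two caps are both exceeded: 0 + 1 + 0 = 1.
By inclusion–exclusion the count is 36 − 31 + 1 = 6.

6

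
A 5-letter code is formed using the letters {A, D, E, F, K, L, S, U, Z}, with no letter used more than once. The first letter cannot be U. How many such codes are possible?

The first letter has 9−1 = 8 choices (anything except U).
The remaining 4 letters are filled from the other 8 symbols without repetition: 8 × 7 × 6 × 5 = 1680.
Total: 8 × 1680 = 13440.

13440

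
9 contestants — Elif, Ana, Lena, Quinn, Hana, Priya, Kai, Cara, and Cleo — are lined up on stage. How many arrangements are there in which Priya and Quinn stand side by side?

Treat {Priya, Quinn} as a single unit. There are 8 units to order, and the pair itself can be ordered 2 ways.
That gives 2 × 8! = 2 × 40320 = 80640.

80640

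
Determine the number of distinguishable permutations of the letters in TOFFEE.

The 6 letters of TOFFEE have repeats: E appearing twice and F appearing twice.
So there are 6! / (2!·2!) = 180 distinguishable arrangements.

180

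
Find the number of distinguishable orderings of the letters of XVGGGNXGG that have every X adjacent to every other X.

336

Treat the 2 copies of X as a single block. The multiset to arrange is then {XX, G, G, G, G, G, N, V}, 8 items in all.
That gives (8)!/(5!) = 336 arrangements.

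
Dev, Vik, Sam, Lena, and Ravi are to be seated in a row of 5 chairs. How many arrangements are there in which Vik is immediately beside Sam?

48

Place the 3 others and the Vik-Sam pair as 4 objects in a line; the pair has 2 internal arrangements.
So the count is 2·(4)! = 48.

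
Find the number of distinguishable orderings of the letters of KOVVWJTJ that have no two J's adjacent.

7560

There are 8!/(2!·2!) = 10080 arrangements of KOVVWJTJ in total.
If the two J's are adjacent, glue them into one block, leaving 7 items to arrange: (7)!/(2!) = 2520 ways.
Subtracting, 10080 − 2520 = 7560 arrangements keep the J's apart.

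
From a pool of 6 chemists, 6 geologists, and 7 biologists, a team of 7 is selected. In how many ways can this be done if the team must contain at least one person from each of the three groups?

With no constraint there are C(19,7) = 50388 possible selections.
Selections missing a whole group: no chemists → C(13,7) = 1716; no geologists → C(13,7) = 1716; no biologists → C(12,7) = 792.
Add back selections omitting two groups (i.e. drawn from a single group): C(6,7) + C(6,7) + C(7,7) = 1.
By inclusion–exclusion: 50388 − 4224 + 1 = 46165.

46165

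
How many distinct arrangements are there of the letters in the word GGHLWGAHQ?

The 9 letters of GGHLWGAHQ have repeats: G appearing 3 times and H appearing twice.
The number of distinct arrangements is 9!/(3!·2!) = 362880/12 = 30240.

30240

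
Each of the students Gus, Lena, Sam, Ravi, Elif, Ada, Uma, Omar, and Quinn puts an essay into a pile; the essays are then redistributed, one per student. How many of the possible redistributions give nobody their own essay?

Let Aᵢ be the assignments in which student i gets their own essay. We want the size of the complement of A₁∪…∪A_9.
By inclusion–exclusion this is Σ_{j=0}^{9} (−1)^j C(9,j)·(9−j)!.
Computing: 362880 − 362880 + 181440 − 60480 + 15120 − 3024 + 504 − 72 + 9 − 1 = 133496.

133496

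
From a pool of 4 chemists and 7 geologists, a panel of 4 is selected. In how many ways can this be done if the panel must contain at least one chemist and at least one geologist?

Total 4-person selections from all 11: C(11,4) = 330.
Subtract selections that omit an entire group: no chemists → C(7,4) = 35; no geologists → C(4,4) = 1.
Both groups omitted at once is impossible, so 330 − 36 = 294.

294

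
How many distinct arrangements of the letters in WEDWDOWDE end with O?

560

With the last slot taken by O, it remains to arrange the other 8 letters (WEDWDWDE).
Those 8 letters have D appearing 3 times, E appearing twice, and W appearing 3 times, giving (8)!/(3!·3!·2!) = 560.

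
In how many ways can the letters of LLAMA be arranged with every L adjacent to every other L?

Treat the 2 copies of L as a single block. The multiset to arrange is then {LL, A, A, M}, 4 items in all.
That gives (4)!/(2!) = 12 arrangements.

12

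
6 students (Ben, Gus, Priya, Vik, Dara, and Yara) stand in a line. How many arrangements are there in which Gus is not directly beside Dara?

480

Of the 6! = 720 arrangements, those with Gus and Dara adjacent number 2 × 5! = 240 (treat the pair as a block with 2 internal orders).
Complementary counting: 720 − 240 = 480.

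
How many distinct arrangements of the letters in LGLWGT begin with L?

60

With the first slot taken by L, it remains to arrange the other 5 letters (GLWGT).
Those 5 letters have G appearing twice, giving (5)!/(2!) = 60.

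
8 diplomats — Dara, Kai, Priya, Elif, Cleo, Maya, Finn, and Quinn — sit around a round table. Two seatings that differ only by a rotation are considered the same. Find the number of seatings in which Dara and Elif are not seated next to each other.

3600

All circular seatings of 8 people number (7)! = 5040.
Those with Dara next to Elif: fuse the pair into one unit and seat 7 units around a circle — 2·(6)! = 1440.
Subtracting, 5040 − 1440 = 3600.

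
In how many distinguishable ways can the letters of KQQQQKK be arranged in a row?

KQQQQKK has 7 letters with K appearing 3 times and Q appearing 4 times.
The number of distinct arrangements is 7!/(4!·3!) = 5040/144 = 35.

35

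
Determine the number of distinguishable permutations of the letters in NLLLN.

10

Letter multiplicities in NLLLN: L×3, N×2.
Dividing 5! = 120 by 3!·2! = 12 for the repeated letters gives 10.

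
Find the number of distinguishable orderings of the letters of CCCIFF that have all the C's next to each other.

Treat the 3 copies of C as a single block. The multiset to arrange is then {CCC, F, F, I}, 4 items in all.
That gives (4)!/(2!) = 12 arrangements.

12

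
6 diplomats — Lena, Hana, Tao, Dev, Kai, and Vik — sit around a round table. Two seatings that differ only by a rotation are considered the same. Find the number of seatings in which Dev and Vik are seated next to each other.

Treat {Dev, Vik} as one unit (2 internal orders) and seat the resulting 5 units around the table: (4)! circular arrangements.
So 2 × (4)! = 2 × 24 = 48.

48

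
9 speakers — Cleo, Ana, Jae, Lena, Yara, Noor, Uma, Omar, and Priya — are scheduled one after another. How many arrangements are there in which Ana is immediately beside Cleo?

80640

Treat {Ana, Cleo} as a single unit. There are 8 units to order, and the pair itself can be ordered 2 ways.
That gives 2 × 8! = 2 × 40320 = 80640.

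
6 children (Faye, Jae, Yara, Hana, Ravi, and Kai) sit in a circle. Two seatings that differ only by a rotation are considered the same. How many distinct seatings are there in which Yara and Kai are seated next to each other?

48

Glue Yara and Kai into a block (2 internal orders). Seating 5 units around a circle gives (4)! arrangements.
So 2 × (4)! = 2 × 24 = 48.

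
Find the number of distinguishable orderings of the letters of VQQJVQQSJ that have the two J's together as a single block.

Treat the 2 copies of J as a single block. The multiset to arrange is then {JJ, Q, Q, Q, Q, S, V, V}, 8 items in all.
That gives (8)!/(4!·2!) = 840 arrangements.

840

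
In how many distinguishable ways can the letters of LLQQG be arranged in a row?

LLQQG has 5 letters with L appearing twice and Q appearing twice.
So there are 5! / (2!·2!) = 30 distinguishable arrangements.

30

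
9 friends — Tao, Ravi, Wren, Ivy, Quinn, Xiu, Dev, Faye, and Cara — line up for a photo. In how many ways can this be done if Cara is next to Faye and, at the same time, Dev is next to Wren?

Treat {Cara,Faye} as one block (2 orders) and {Dev,Wren} as another (2 orders).
That leaves 7 units to arrange: 2 × 2 × 7! = 4 × 5040 = 20160.

20160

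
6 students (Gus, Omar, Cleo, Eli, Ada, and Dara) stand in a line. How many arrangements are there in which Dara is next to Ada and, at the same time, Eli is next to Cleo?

96

Treat {Dara,Ada} as one block (2 orders) and {Eli,Cleo} as another (2 orders).
That leaves 4 units to arrange: 2 × 2 × 4! = 4 × 24 = 96.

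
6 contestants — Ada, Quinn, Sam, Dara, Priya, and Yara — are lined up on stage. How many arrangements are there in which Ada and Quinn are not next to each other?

There are 6! = 720 arrangements in all. If Ada and Quinn are adjacent, merging them into one block gives 2·(5)! = 240 arrangements.
So 720 − 240 = 480 arrangements keep them apart.

480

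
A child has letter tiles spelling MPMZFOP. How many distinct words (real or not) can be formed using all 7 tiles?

Letter multiplicities in MPMZFOP: F×1, M×2, O×1, P×2, Z×1.
The number of distinct arrangements is 7!/(2!·2!) = 5040/4 = 1260.

1260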